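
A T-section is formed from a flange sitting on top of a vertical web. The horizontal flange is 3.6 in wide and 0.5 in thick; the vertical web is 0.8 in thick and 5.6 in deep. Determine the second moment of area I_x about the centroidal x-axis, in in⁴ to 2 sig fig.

I_x ≈ 24 in⁴

Break the section into simple shapes (no overlaps), measuring from the bottom-left corner of the bounding box.
Flange: 3.6 × 0.5, A = 1.8 in², y = 5.85 in, Ī = 0.0375 in⁴.
Web: 0.8 × 5.6, A = 4.48 in², y = 2.8 in, Ī = 11.71 in⁴.
Centroid: ȳ = ΣA·y / ΣA = 3.674 in.
Transfer each piece to the centroidal x-axis using Ī + A·d² with d = y − 3.674:
  flange: d = 2.176 in → contributes +8.559 in⁴
  web: d = -0.8742 in → contributes +15.13 in⁴
Total I = 23.69 in⁴.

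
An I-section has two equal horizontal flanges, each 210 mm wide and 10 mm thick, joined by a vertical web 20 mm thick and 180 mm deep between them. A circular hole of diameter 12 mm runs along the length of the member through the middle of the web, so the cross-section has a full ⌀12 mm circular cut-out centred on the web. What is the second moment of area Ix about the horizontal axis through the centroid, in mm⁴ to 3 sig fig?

Treat the section as a set of non-overlapping primitives; coordinates are from the bounding-box lower-left.
Bottom flange: 210 × 10, A = 2 100 mm², y = 5 mm, Ī = 17 500 mm⁴.
Web: 20 × 180, A = 3 600 mm², y = 100 mm, Ī = 9 720 000 mm⁴.
Top flange: 210 × 10, A = 2 100 mm², y = 195 mm, Ī = 17 500 mm⁴.
Hole (subtracted): ⌀12, A = 113.1 mm², y = 100 mm, Ī = 1017.9 mm⁴.
By symmetry the centroid is at mid-height, ȳ = 100 mm.
Transfer each piece to the horizontal axis through the centroid using Ī + A·d² with d = y − 100:
  bottom flange: d = -95 mm → contributes +18 970 000 mm⁴
  web: d = 0 mm → contributes +9 720 000 mm⁴
  top flange: d = 95 mm → contributes +18 970 000 mm⁴
  hole: d = 0 mm → contributes −1017.9 mm⁴
Total I = 47 658 982 mm⁴.

Ix ≈ 4.77 × 10⁷ mm⁴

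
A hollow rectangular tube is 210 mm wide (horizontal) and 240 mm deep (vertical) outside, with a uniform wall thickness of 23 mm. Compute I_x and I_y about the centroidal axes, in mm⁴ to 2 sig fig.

I_x ≈ 1.4 × 10⁸ mm⁴, I_y ≈ 1.1 × 10⁸ mm⁴

Split into non-overlapping primitives; take the origin at the lower-left of the bounding box.
Outer rectangle: 210 × 240, A = 50 400 mm², y = 120 mm, Ī = 241 920 000 mm⁴.
Inner void (subtracted): 164 × 194, A = 31 816 mm², y = 120 mm, Ī = 99 785 581 mm⁴.
By symmetry the centroid is at mid-height, ȳ = 120 mm.
All pieces are centred on the centroidal x-axis, so I = ΣĪ (holes subtracted) = 142 134 419 mm⁴.
Repeating about the centroidal y-axis gives I_y = 113 909 739 mm⁴.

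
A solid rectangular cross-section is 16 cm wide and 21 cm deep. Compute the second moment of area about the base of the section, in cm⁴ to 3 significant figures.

I_base ≈ 4.94 × 10⁴ cm⁴

The section: 16 × 21, A = 336 cm², y = 10.5 cm, Ī = 12 348 cm⁴.
Transfer it to the base of the section using Ī + A·d² with d = y − 0:
  the section: d = 10.5 cm → contributes +49 392 cm⁴
Total I = 49 392 cm⁴.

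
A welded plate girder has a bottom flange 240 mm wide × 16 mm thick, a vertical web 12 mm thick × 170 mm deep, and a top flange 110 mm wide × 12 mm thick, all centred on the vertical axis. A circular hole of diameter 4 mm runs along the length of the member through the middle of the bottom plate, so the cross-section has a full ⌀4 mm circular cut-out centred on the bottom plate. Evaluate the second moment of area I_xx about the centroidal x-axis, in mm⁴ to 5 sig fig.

I_xx ≈ 4.1307 × 10⁷ mm⁴

Break the section into simple shapes (no overlaps), measuring from the bottom-left corner of the bounding box.
Bottom plate: 240 × 16, A = 3 840 mm², y = 8 mm, Ī = 81 920 mm⁴.
Web plate: 12 × 170, A = 2 040 mm², y = 101 mm, Ī = 4 913 000 mm⁴.
Top plate: 110 × 12, A = 1 320 mm², y = 192 mm, Ī = 15 840 mm⁴.
Hole (subtracted): ⌀4, A = 12.56637 mm², y = 8 mm, Ī = 12.56637 mm⁴.
Centroid: ȳ = ΣA·y / ΣA = 68.18838 mm.
Transfer each piece to the centroidal x-axis using Ī + A·d² with d = y − 68.18838:
  bottom plate: d = -60.18838 mm → contributes +13 992 863 mm⁴
  web plate: d = 32.81162 mm → contributes +7 109 269 mm⁴
  top plate: d = 123.8116 mm → contributes +20 250 538 mm⁴
  hole: d = -60.18838 mm → contributes −45536.02 mm⁴
Total I = 41 307 133 mm⁴.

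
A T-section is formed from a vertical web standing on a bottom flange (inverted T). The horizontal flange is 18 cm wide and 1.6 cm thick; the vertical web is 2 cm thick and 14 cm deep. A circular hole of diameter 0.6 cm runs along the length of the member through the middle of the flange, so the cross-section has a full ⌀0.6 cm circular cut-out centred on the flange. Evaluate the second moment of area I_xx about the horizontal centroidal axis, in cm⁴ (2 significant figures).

I_xx ≈ 1300 cm⁴

Split into non-overlapping primitives; take the origin at the lower-left of the bounding box.
Flange: 18 × 1.6, A = 28.8 cm², y = 0.8 cm, Ī = 6.144 cm⁴.
Web: 2 × 14, A = 28 cm², y = 8.6 cm, Ī = 457.3 cm⁴.
Hole (subtracted): ⌀0.6, A = 0.2827 cm², y = 0.8 cm, Ī = 0.006362 cm⁴.
Centroid: ȳ = ΣA·y / ΣA = 4.664 cm.
Transfer each piece to the horizontal centroidal axis using Ī + A·d² with d = y − 4.664:
  flange: d = -3.864 cm → contributes +436.2 cm⁴
  web: d = 3.936 cm → contributes +891 cm⁴
  hole: d = -3.864 cm → contributes −4.229 cm⁴
Total I = 1 323 cm⁴.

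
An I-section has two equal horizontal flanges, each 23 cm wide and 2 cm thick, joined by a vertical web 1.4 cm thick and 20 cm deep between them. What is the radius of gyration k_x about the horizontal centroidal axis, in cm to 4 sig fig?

Split into non-overlapping primitives; take the origin at the lower-left of the bounding box.
Bottom flange: 23 × 2, A = 46 cm², y = 1 cm, Ī = 15.3333 cm⁴.
Web: 1.4 × 20, A = 28 cm², y = 12 cm, Ī = 933.333 cm⁴.
Top flange: 23 × 2, A = 46 cm², y = 23 cm, Ī = 15.3333 cm⁴.
By symmetry the centroid is at mid-height, ȳ = 12 cm.
Transfer each piece to the horizontal centroidal axis using Ī + A·d² with d = y − 12:
  bottom flange: d = -11 cm → contributes +5581.33 cm⁴
  web: d = 0 cm → contributes +933.333 cm⁴
  top flange: d = 11 cm → contributes +5581.33 cm⁴
Total I = 12 096 cm⁴.
Radius of gyration: k = √(I/A) = √(12 096 / 120) = 10.0399 cm.

k_x ≈ 10.04 cm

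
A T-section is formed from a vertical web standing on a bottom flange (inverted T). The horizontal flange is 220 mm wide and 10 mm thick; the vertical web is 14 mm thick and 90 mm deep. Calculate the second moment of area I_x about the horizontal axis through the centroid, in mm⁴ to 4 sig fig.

I_x ≈ 2.872 × 10⁶ mm⁴

Decompose the section into non-overlapping parts with the origin at the bottom-left of its bounding rectangle.
Flange: 220 × 10, A = 2 200 mm², y = 5 mm, Ī = 18333.3 mm⁴.
Web: 14 × 90, A = 1 260 mm², y = 55 mm, Ī = 850 500 mm⁴.
Centroid: ȳ = ΣA·y / ΣA = 23.2081 mm.
Transfer each piece to the horizontal axis through the centroid using Ī + A·d² with d = y − 23.2081:
  flange: d = -18.2081 mm → contributes +747 710 mm⁴
  web: d = 31.7919 mm → contributes +2 124 014 mm⁴
Total I = 2 871 724 mm⁴.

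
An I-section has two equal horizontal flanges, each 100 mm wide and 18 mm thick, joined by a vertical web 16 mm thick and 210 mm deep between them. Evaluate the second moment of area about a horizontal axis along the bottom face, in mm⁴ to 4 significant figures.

Decompose the section into non-overlapping parts with the origin at the bottom-left of its bounding rectangle.
Bottom flange: 100 × 18, A = 1 800 mm², y = 9 mm, Ī = 48 600 mm⁴.
Web: 16 × 210, A = 3 360 mm², y = 123 mm, Ī = 12 348 000 mm⁴.
Top flange: 100 × 18, A = 1 800 mm², y = 237 mm, Ī = 48 600 mm⁴.
Transfer each piece to the bottom edge using Ī + A·d² with d = y − 0:
  bottom flange: d = 9 mm → contributes +194 400 mm⁴
  web: d = 123 mm → contributes +63 181 440 mm⁴
  top flange: d = 237 mm → contributes +101 152 800 mm⁴
Total I = 164 528 640 mm⁴.

I_base ≈ 1.645 × 10⁸ mm⁴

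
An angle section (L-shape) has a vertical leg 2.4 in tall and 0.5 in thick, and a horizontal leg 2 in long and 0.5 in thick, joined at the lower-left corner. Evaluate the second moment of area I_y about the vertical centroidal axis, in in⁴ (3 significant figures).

I_y ≈ 0.627 in⁴

Split into non-overlapping primitives; take the origin at the lower-left of the bounding box.
Vertical leg: 0.5 × 2.4, A = 1.2 in², x = 0.25 in, Ī = 0.025 in⁴.
Horizontal leg (remainder): 1.5 × 0.5, A = 0.75 in², x = 1.25 in, Ī = 0.14063 in⁴.
Centroid: x̄ = ΣA·x / ΣA = 0.63462 in.
Transfer each piece to the vertical centroidal axis using Ī + A·d² with d = x − 0.63462:
  vertical leg: d = -0.38462 in → contributes +0.20251 in⁴
  horizontal leg (remainder): d = 0.61538 in → contributes +0.42465 in⁴
Total I = 0.62716 in⁴.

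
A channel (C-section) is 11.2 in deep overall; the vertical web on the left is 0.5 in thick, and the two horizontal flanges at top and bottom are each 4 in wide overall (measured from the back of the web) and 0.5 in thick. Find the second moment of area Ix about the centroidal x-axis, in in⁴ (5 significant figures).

Ix ≈ 158.79 in⁴

Split into non-overlapping primitives; take the origin at the lower-left of the bounding box.
Web: 0.5 × 11.2, A = 5.6 in², y = 5.6 in, Ī = 58.53867 in⁴.
Top flange (beyond web): 3.5 × 0.5, A = 1.75 in², y = 10.95 in, Ī = 0.03645833 in⁴.
Bottom flange (beyond web): 3.5 × 0.5, A = 1.75 in², y = 0.25 in, Ī = 0.03645833 in⁴.
By symmetry the centroid is at mid-height, ȳ = 5.6 in.
Transfer each piece to the centroidal x-axis using Ī + A·d² with d = y − 5.6:
  web: d = 0 in → contributes +58.53867 in⁴
  top flange (beyond web): d = 5.35 in → contributes +50.12583 in⁴
  bottom flange (beyond web): d = -5.35 in → contributes +50.12583 in⁴
Total I = 158.7903 in⁴.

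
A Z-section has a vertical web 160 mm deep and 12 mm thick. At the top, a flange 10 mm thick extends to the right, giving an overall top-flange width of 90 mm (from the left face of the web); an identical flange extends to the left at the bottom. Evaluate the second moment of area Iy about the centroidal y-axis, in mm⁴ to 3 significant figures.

Iy ≈ 3.97 × 10⁶ mm⁴

Split into non-overlapping primitives; take the origin at the lower-left of the bounding box.
Web: 12 × 160, A = 1 920 mm², x = 84 mm, Ī = 23 040 mm⁴.
Top flange (beyond web): 78 × 10, A = 780 mm², x = 129 mm, Ī = 395 460 mm⁴.
Bottom flange (beyond web): 78 × 10, A = 780 mm², x = 39 mm, Ī = 395 460 mm⁴.
Centroid: x̄ = ΣA·x / ΣA = 84 mm.
Transfer each piece to the centroidal y-axis using Ī + A·d² with d = x − 84:
  web: d = 0 mm → contributes +23 040 mm⁴
  top flange (beyond web): d = 45 mm → contributes +1 974 960 mm⁴
  bottom flange (beyond web): d = -45 mm → contributes +1 974 960 mm⁴
Total I = 3 972 960 mm⁴.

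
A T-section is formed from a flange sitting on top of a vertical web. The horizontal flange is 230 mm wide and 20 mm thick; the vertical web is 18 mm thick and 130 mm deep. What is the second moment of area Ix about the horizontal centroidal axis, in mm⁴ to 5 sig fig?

Break the section into simple shapes (no overlaps), measuring from the bottom-left corner of the bounding box.
Flange: 230 × 20, A = 4 600 mm², y = 140 mm, Ī = 153333.3 mm⁴.
Web: 18 × 130, A = 2 340 mm², y = 65 mm, Ī = 3 295 500 mm⁴.
Centroid: ȳ = ΣA·y / ΣA = 114.7118 mm.
Transfer each piece to the horizontal centroidal axis using Ī + A·d² with d = y − 114.7118:
  flange: d = 25.28818 mm → contributes +3 094 998 mm⁴
  web: d = -49.71182 mm → contributes +9 078 259 mm⁴
Total I = 12 173 257 mm⁴.

Ix ≈ 1.2173 × 10⁷ mm⁴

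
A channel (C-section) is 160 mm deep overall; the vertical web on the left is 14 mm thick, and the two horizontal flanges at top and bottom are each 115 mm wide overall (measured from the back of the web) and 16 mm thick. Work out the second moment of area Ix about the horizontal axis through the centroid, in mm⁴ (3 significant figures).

Treat the section as a set of non-overlapping primitives; coordinates are from the bounding-box lower-left.
Web: 14 × 160, A = 2 240 mm², y = 80 mm, Ī = 4 778 667 mm⁴.
Top flange (beyond web): 101 × 16, A = 1 616 mm², y = 152 mm, Ī = 34 475 mm⁴.
Bottom flange (beyond web): 101 × 16, A = 1 616 mm², y = 8 mm, Ī = 34 475 mm⁴.
By symmetry the centroid is at mid-height, ȳ = 80 mm.
Transfer each piece to the horizontal axis through the centroid using Ī + A·d² with d = y − 80:
  web: d = 0 mm → contributes +4 778 667 mm⁴
  top flange (beyond web): d = 72 mm → contributes +8 411 819 mm⁴
  bottom flange (beyond web): d = -72 mm → contributes +8 411 819 mm⁴
Total I = 21 602 304 mm⁴.

Ix ≈ 2.16 × 10⁷ mm⁴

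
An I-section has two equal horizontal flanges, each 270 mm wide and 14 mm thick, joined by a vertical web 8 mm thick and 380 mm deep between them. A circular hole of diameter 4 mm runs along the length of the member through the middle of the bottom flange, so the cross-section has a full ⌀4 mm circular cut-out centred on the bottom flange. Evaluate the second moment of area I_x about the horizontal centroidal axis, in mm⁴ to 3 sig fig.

I_x ≈ 3.30 × 10⁸ mm⁴

Break the section into simple shapes (no overlaps), measuring from the bottom-left corner of the bounding box.
Bottom flange: 270 × 14, A = 3 780 mm², y = 7 mm, Ī = 61 740 mm⁴.
Web: 8 × 380, A = 3 040 mm², y = 204 mm, Ī = 36 581 333 mm⁴.
Top flange: 270 × 14, A = 3 780 mm², y = 401 mm, Ī = 61 740 mm⁴.
Hole (subtracted): ⌀4, A = 12.566 mm², y = 7 mm, Ī = 12.566 mm⁴.
Centroid: ȳ = ΣA·y / ΣA = 204.23 mm.
Transfer each piece to the horizontal centroidal axis using Ī + A·d² with d = y − 204.23:
  bottom flange: d = -197.23 mm → contributes +147 108 202 mm⁴
  web: d = -0.23382 mm → contributes +36 581 500 mm⁴
  top flange: d = 196.77 mm → contributes +146 411 731 mm⁴
  hole: d = -197.23 mm → contributes −488 859 mm⁴
Total I = 329 612 574 mm⁴.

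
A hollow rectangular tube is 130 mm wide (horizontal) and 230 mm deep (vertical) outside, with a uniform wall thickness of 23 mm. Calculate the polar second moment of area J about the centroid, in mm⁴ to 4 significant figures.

J ≈ 1.212 × 10⁸ mm⁴

Treat the section as a set of non-overlapping primitives; coordinates are from the bounding-box lower-left.
Outer rectangle: 130 × 230, A = 29 900 mm², y = 115 mm, Ī = 131 809 167 mm⁴.
Inner void (subtracted): 84 × 184, A = 15 456 mm², y = 115 mm, Ī = 43 606 528 mm⁴.
By symmetry the centroid is at mid-height, ȳ = 115 mm.
All pieces are centred on the centroidal x-axis, so I = ΣĪ (holes subtracted) = 88 202 639 mm⁴.
Repeating about the centroidal y-axis gives I_y = 33 021 039 mm⁴.
Polar second moment: J = I_x + I_y = 121 223 677 mm⁴.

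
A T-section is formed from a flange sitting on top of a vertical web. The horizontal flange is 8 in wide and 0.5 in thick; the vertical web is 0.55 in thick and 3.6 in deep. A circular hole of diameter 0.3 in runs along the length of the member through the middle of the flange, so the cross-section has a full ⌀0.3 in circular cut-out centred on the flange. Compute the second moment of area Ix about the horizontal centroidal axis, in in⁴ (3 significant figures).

Ix ≈ 7.75 in⁴

Split into non-overlapping primitives; take the origin at the lower-left of the bounding box.
Flange: 8 × 0.5, A = 4 in², y = 3.85 in, Ī = 0.083333 in⁴.
Web: 0.55 × 3.6, A = 1.98 in², y = 1.8 in, Ī = 2.1384 in⁴.
Hole (subtracted): ⌀0.3, A = 0.070686 in², y = 3.85 in, Ī = 0.00039761 in⁴.
Centroid: ȳ = ΣA·y / ΣA = 3.1631 in.
Transfer each piece to the horizontal centroidal axis using Ī + A·d² with d = y − 3.1631:
  flange: d = 0.68688 in → contributes +1.9706 in⁴
  web: d = -1.3631 in → contributes +5.8174 in⁴
  hole: d = 0.68688 in → contributes −0.033748 in⁴
Total I = 7.7542 in⁴.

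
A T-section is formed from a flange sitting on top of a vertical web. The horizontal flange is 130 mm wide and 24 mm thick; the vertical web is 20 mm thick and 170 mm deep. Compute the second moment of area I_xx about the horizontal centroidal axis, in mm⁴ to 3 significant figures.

I_xx ≈ 2.36 × 10⁷ mm⁴

Decompose the section into non-overlapping parts with the origin at the bottom-left of its bounding rectangle.
Flange: 130 × 24, A = 3 120 mm², y = 182 mm, Ī = 149 760 mm⁴.
Web: 20 × 170, A = 3 400 mm², y = 85 mm, Ī = 8 188 333 mm⁴.
Centroid: ȳ = ΣA·y / ΣA = 131.42 mm.
Transfer each piece to the horizontal centroidal axis using Ī + A·d² with d = y − 131.42:
  flange: d = 50.583 mm → contributes +8 132 660 mm⁴
  web: d = -46.417 mm → contributes +15 513 818 mm⁴
Total I = 23 646 479 mm⁴.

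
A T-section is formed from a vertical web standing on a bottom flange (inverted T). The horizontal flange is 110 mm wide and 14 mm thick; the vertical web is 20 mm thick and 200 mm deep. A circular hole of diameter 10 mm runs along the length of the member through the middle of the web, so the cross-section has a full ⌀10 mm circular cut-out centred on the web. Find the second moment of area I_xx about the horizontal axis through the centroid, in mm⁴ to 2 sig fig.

Treat the section as a set of non-overlapping primitives; coordinates are from the bounding-box lower-left.
Flange: 110 × 14, A = 1 540 mm², y = 7 mm, Ī = 25 153 mm⁴.
Web: 20 × 200, A = 4 000 mm², y = 114 mm, Ī = 13 333 333 mm⁴.
Hole (subtracted): ⌀10, A = 78.54 mm², y = 114 mm, Ī = 490.9 mm⁴.
Centroid: ȳ = ΣA·y / ΣA = 83.83 mm.
Transfer each piece to the horizontal axis through the centroid using Ī + A·d² with d = y − 83.83:
  flange: d = -76.83 mm → contributes +9 115 205 mm⁴
  web: d = 30.17 mm → contributes +16 974 591 mm⁴
  hole: d = 30.17 mm → contributes −71 987 mm⁴
Total I = 26 017 809 mm⁴.

I_xx ≈ 2.6 × 10⁷ mm⁴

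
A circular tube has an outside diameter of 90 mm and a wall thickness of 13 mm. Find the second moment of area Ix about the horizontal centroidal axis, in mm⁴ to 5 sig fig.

Decompose the section into non-overlapping parts with the origin at the bottom-left of its bounding rectangle.
Outer circle: ⌀90, A = 6361.725 mm², y = 45 mm, Ī = 3 220 623 mm⁴.
Bore (subtracted): ⌀64, A = 3216.991 mm², y = 45 mm, Ī = 823549.7 mm⁴.
By symmetry the centroid is at mid-height, ȳ = 45 mm.
All pieces are centred on the horizontal centroidal axis, so I = ΣĪ (holes subtracted) = 2 397 074 mm⁴.

Ix ≈ 2.3971 × 10⁶ mm⁴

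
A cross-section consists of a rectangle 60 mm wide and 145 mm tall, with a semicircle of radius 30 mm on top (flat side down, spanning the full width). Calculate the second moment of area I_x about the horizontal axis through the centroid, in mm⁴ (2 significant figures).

Split into non-overlapping primitives; take the origin at the lower-left of the bounding box.
Rectangular body: 60 × 145, A = 8 700 mm², y = 72.5 mm, Ī = 15 243 125 mm⁴.
Semicircular cap: semicircle r = 30, A = 1 414 mm², y = 157.7 mm, Ī = 88 903 mm⁴.
Centroid: ȳ = ΣA·y / ΣA = 84.41 mm.
Transfer each piece to the horizontal axis through the centroid using Ī + A·d² with d = y − 84.41:
  rectangular body: d = -11.91 mm → contributes +16 478 025 mm⁴
  semicircular cap: d = 73.32 mm → contributes +7 688 468 mm⁴
Total I = 24 166 493 mm⁴.

I_x ≈ 2.4 × 10⁷ mm⁴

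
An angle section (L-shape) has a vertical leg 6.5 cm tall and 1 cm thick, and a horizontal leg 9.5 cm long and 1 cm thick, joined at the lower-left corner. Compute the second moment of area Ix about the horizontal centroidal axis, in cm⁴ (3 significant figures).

Ix ≈ 51.4 cm⁴

Treat the section as a set of non-overlapping primitives; coordinates are from the bounding-box lower-left.
Vertical leg: 1 × 6.5, A = 6.5 cm², y = 3.25 cm, Ī = 22.885 cm⁴.
Horizontal leg (remainder): 8.5 × 1, A = 8.5 cm², y = 0.5 cm, Ī = 0.70833 cm⁴.
Centroid: ȳ = ΣA·y / ΣA = 1.6917 cm.
Transfer each piece to the horizontal centroidal axis using Ī + A·d² with d = y − 1.6917:
  vertical leg: d = 1.5583 cm → contributes +38.67 cm⁴
  horizontal leg (remainder): d = -1.1917 cm → contributes +12.779 cm⁴
Total I = 51.449 cm⁴.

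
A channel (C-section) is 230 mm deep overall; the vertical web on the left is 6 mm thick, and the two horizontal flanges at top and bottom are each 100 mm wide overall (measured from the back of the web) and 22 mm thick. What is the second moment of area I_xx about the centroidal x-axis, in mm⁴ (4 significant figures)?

Break the section into simple shapes (no overlaps), measuring from the bottom-left corner of the bounding box.
Web: 6 × 230, A = 1 380 mm², y = 115 mm, Ī = 6 083 500 mm⁴.
Top flange (beyond web): 94 × 22, A = 2 068 mm², y = 219 mm, Ī = 83409.3 mm⁴.
Bottom flange (beyond web): 94 × 22, A = 2 068 mm², y = 11 mm, Ī = 83409.3 mm⁴.
By symmetry the centroid is at mid-height, ȳ = 115 mm.
Transfer each piece to the centroidal x-axis using Ī + A·d² with d = y − 115:
  web: d = 0 mm → contributes +6 083 500 mm⁴
  top flange (beyond web): d = 104 mm → contributes +22 450 897 mm⁴
  bottom flange (beyond web): d = -104 mm → contributes +22 450 897 mm⁴
Total I = 50 985 295 mm⁴.

I_xx ≈ 5.099 × 10⁷ mm⁴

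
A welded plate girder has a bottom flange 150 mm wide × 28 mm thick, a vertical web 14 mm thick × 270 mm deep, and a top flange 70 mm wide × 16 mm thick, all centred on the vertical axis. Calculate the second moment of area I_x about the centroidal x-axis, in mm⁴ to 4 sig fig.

Split into non-overlapping primitives; take the origin at the lower-left of the bounding box.
Bottom plate: 150 × 28, A = 4 200 mm², y = 14 mm, Ī = 274 400 mm⁴.
Web plate: 14 × 270, A = 3 780 mm², y = 163 mm, Ī = 22 963 500 mm⁴.
Top plate: 70 × 16, A = 1 120 mm², y = 306 mm, Ī = 23893.3 mm⁴.
Centroid: ȳ = ΣA·y / ΣA = 111.831 mm.
Transfer each piece to the centroidal x-axis using Ī + A·d² with d = y − 111.831:
  bottom plate: d = -97.8308 mm → contributes +40 472 010 mm⁴
  web plate: d = 51.1692 mm → contributes +32 860 637 mm⁴
  top plate: d = 194.169 mm → contributes +42 249 786 mm⁴
Total I = 115 582 433 mm⁴.

I_x ≈ 1.156 × 10⁸ mm⁴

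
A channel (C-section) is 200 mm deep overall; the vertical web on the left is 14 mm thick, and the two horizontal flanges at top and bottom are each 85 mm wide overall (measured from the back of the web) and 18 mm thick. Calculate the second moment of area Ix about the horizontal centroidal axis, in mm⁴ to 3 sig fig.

Ix ≈ 3.06 × 10⁷ mm⁴

Break the section into simple shapes (no overlaps), measuring from the bottom-left corner of the bounding box.
Web: 14 × 200, A = 2 800 mm², y = 100 mm, Ī = 9 333 333 mm⁴.
Top flange (beyond web): 71 × 18, A = 1 278 mm², y = 191 mm, Ī = 34 506 mm⁴.
Bottom flange (beyond web): 71 × 18, A = 1 278 mm², y = 9 mm, Ī = 34 506 mm⁴.
By symmetry the centroid is at mid-height, ȳ = 100 mm.
Transfer each piece to the horizontal centroidal axis using Ī + A·d² with d = y − 100:
  web: d = 0 mm → contributes +9 333 333 mm⁴
  top flange (beyond web): d = 91 mm → contributes +10 617 624 mm⁴
  bottom flange (beyond web): d = -91 mm → contributes +10 617 624 mm⁴
Total I = 30 568 581 mm⁴.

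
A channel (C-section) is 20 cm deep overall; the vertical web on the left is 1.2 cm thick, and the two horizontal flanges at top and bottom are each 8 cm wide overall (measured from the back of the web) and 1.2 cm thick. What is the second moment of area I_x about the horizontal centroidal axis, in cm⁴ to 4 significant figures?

I_x ≈ 2244 cm⁴

Treat the section as a set of non-overlapping primitives; coordinates are from the bounding-box lower-left.
Web: 1.2 × 20, A = 24 cm², y = 10 cm, Ī = 800 cm⁴.
Top flange (beyond web): 6.8 × 1.2, A = 8.16 cm², y = 19.4 cm, Ī = 0.9792 cm⁴.
Bottom flange (beyond web): 6.8 × 1.2, A = 8.16 cm², y = 0.6 cm, Ī = 0.9792 cm⁴.
By symmetry the centroid is at mid-height, ȳ = 10 cm.
Transfer each piece to the horizontal centroidal axis using Ī + A·d² with d = y − 10:
  web: d = 0 cm → contributes +800 cm⁴
  top flange (beyond web): d = 9.4 cm → contributes +721.997 cm⁴
  bottom flange (beyond web): d = -9.4 cm → contributes +721.997 cm⁴
Total I = 2243.99 cm⁴.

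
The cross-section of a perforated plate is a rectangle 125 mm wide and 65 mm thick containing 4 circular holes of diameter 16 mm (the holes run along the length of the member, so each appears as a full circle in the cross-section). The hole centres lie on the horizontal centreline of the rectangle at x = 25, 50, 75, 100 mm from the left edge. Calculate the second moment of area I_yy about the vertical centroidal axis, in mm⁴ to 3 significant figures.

I_yy ≈ 9.94 × 10⁶ mm⁴

Split into non-overlapping primitives; take the origin at the lower-left of the bounding box.
Plate: 125 × 65, A = 8 125 mm², x = 62.5 mm, Ī = 10 579 427 mm⁴.
Hole 1 (subtracted): ⌀16, A = 201.06 mm², x = 25 mm, Ī = 3 217 mm⁴.
Hole 2 (subtracted): ⌀16, A = 201.06 mm², x = 50 mm, Ī = 3 217 mm⁴.
Hole 3 (subtracted): ⌀16, A = 201.06 mm², x = 75 mm, Ī = 3 217 mm⁴.
Hole 4 (subtracted): ⌀16, A = 201.06 mm², x = 100 mm, Ī = 3 217 mm⁴.
By symmetry the centroid is at mid-width, x̄ = 62.5 mm.
Transfer each piece to the vertical centroidal axis using Ī + A·d² with d = x − 62.5:
  plate: d = 0 mm → contributes +10 579 427 mm⁴
  hole 1: d = -37.5 mm → contributes −285 960 mm⁴
  hole 2: d = -12.5 mm → contributes −34 633 mm⁴
  hole 3: d = 12.5 mm → contributes −34 633 mm⁴
  hole 4: d = 37.5 mm → contributes −285 960 mm⁴
Total I = 9 938 241 mm⁴.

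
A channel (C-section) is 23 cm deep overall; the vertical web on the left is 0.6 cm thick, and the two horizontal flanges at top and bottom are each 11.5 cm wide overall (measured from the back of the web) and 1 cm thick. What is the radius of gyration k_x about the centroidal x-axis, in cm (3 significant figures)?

Split into non-overlapping primitives; take the origin at the lower-left of the bounding box.
Web: 0.6 × 23, A = 13.8 cm², y = 11.5 cm, Ī = 608.35 cm⁴.
Top flange (beyond web): 10.9 × 1, A = 10.9 cm², y = 22.5 cm, Ī = 0.90833 cm⁴.
Bottom flange (beyond web): 10.9 × 1, A = 10.9 cm², y = 0.5 cm, Ī = 0.90833 cm⁴.
By symmetry the centroid is at mid-height, ȳ = 11.5 cm.
Transfer each piece to the centroidal x-axis using Ī + A·d² with d = y − 11.5:
  web: d = 0 cm → contributes +608.35 cm⁴
  top flange (beyond web): d = 11 cm → contributes +1319.8 cm⁴
  bottom flange (beyond web): d = -11 cm → contributes +1319.8 cm⁴
Total I = 3 248 cm⁴.
Radius of gyration: k = √(I/A) = √(3 248 / 35.6) = 9.5517 cm.

k_x ≈ 9.55 cm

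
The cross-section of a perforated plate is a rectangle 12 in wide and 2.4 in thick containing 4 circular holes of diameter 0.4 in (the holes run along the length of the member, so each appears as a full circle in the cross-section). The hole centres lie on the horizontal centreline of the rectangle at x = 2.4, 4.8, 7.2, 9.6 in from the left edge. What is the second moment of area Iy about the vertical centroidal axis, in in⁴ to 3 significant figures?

Iy ≈ 342 in⁴

Break the section into simple shapes (no overlaps), measuring from the bottom-left corner of the bounding box.
Plate: 12 × 2.4, A = 28.8 in², x = 6 in, Ī = 345.6 in⁴.
Hole 1 (subtracted): ⌀0.4, A = 0.12566 in², x = 2.4 in, Ī = 0.0012566 in⁴.
Hole 2 (subtracted): ⌀0.4, A = 0.12566 in², x = 4.8 in, Ī = 0.0012566 in⁴.
Hole 3 (subtracted): ⌀0.4, A = 0.12566 in², x = 7.2 in, Ī = 0.0012566 in⁴.
Hole 4 (subtracted): ⌀0.4, A = 0.12566 in², x = 9.6 in, Ī = 0.0012566 in⁴.
By symmetry the centroid is at mid-width, x̄ = 6 in.
Transfer each piece to the vertical centroidal axis using Ī + A·d² with d = x − 6:
  plate: d = 0 in → contributes +345.6 in⁴
  hole 1: d = -3.6 in → contributes −1.6299 in⁴
  hole 2: d = -1.2 in → contributes −0.18221 in⁴
  hole 3: d = 1.2 in → contributes −0.18221 in⁴
  hole 4: d = 3.6 in → contributes −1.6299 in⁴
Total I = 341.98 in⁴.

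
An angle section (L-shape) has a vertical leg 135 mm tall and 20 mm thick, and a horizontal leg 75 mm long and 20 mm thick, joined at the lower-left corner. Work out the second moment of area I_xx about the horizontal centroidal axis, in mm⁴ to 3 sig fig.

Break the section into simple shapes (no overlaps), measuring from the bottom-left corner of the bounding box.
Vertical leg: 20 × 135, A = 2 700 mm², y = 67.5 mm, Ī = 4 100 625 mm⁴.
Horizontal leg (remainder): 55 × 20, A = 1 100 mm², y = 10 mm, Ī = 36 667 mm⁴.
Centroid: ȳ = ΣA·y / ΣA = 50.855 mm.
Transfer each piece to the horizontal centroidal axis using Ī + A·d² with d = y − 50.855:
  vertical leg: d = 16.645 mm → contributes +4 848 653 mm⁴
  horizontal leg (remainder): d = -40.855 mm → contributes +1 872 734 mm⁴
Total I = 6 721 387 mm⁴.

I_xx ≈ 6.72 × 10⁶ mm⁴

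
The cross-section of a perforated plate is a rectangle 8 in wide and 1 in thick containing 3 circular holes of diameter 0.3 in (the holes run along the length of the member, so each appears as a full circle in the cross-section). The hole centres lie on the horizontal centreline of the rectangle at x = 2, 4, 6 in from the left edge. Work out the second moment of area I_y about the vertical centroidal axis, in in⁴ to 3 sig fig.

I_y ≈ 42.1 in⁴

Treat the section as a set of non-overlapping primitives; coordinates are from the bounding-box lower-left.
Plate: 8 × 1, A = 8 in², x = 4 in, Ī = 42.667 in⁴.
Hole 1 (subtracted): ⌀0.3, A = 0.070686 in², x = 2 in, Ī = 0.00039761 in⁴.
Hole 2 (subtracted): ⌀0.3, A = 0.070686 in², x = 4 in, Ī = 0.00039761 in⁴.
Hole 3 (subtracted): ⌀0.3, A = 0.070686 in², x = 6 in, Ī = 0.00039761 in⁴.
By symmetry the centroid is at mid-width, x̄ = 4 in.
Transfer each piece to the vertical centroidal axis using Ī + A·d² with d = x − 4:
  plate: d = 0 in → contributes +42.667 in⁴
  hole 1: d = -2 in → contributes −0.28314 in⁴
  hole 2: d = 0 in → contributes −0.00039761 in⁴
  hole 3: d = 2 in → contributes −0.28314 in⁴
Total I = 42.1 in⁴.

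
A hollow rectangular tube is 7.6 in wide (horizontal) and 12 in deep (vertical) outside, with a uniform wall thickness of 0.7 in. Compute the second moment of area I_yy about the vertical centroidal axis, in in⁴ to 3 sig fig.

I_yy ≈ 228 in⁴

Treat the section as a set of non-overlapping primitives; coordinates are from the bounding-box lower-left.
Outer rectangle: 7.6 × 12, A = 91.2 in², x = 3.8 in, Ī = 438.98 in⁴.
Inner void (subtracted): 6.2 × 10.6, A = 65.72 in², x = 3.8 in, Ī = 210.52 in⁴.
By symmetry the centroid is at mid-width, x̄ = 3.8 in.
All pieces are centred on the vertical centroidal axis, so I = ΣĪ (holes subtracted) = 228.45 in⁴.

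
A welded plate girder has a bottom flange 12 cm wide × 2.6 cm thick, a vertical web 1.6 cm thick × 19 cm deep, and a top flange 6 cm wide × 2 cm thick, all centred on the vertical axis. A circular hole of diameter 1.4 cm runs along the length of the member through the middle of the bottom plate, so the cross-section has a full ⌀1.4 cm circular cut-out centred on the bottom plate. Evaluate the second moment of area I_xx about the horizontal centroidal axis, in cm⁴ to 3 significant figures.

I_xx ≈ 5190 cm⁴

Treat the section as a set of non-overlapping primitives; coordinates are from the bounding-box lower-left.
Bottom plate: 12 × 2.6, A = 31.2 cm², y = 1.3 cm, Ī = 17.576 cm⁴.
Web plate: 1.6 × 19, A = 30.4 cm², y = 12.1 cm, Ī = 914.53 cm⁴.
Top plate: 6 × 2, A = 12 cm², y = 22.6 cm, Ī = 4 cm⁴.
Hole (subtracted): ⌀1.4, A = 1.5394 cm², y = 1.3 cm, Ī = 0.18857 cm⁴.
Centroid: ȳ = ΣA·y / ΣA = 9.4032 cm.
Transfer each piece to the horizontal centroidal axis using Ī + A·d² with d = y − 9.4032:
  bottom plate: d = -8.1032 cm → contributes +2066.2 cm⁴
  web plate: d = 2.6968 cm → contributes +1135.6 cm⁴
  top plate: d = 13.197 cm → contributes +2093.9 cm⁴
  hole: d = -8.1032 cm → contributes −101.27 cm⁴
Total I = 5194.4 cm⁴.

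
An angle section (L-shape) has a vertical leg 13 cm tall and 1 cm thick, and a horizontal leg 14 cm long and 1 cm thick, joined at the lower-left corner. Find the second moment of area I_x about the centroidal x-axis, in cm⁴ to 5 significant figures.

I_x ≈ 418.17 cm⁴

Split into non-overlapping primitives; take the origin at the lower-left of the bounding box.
Vertical leg: 1 × 13, A = 13 cm², y = 6.5 cm, Ī = 183.0833 cm⁴.
Horizontal leg (remainder): 13 × 1, A = 13 cm², y = 0.5 cm, Ī = 1.083333 cm⁴.
Centroid: ȳ = ΣA·y / ΣA = 3.5 cm.
Transfer each piece to the centroidal x-axis using Ī + A·d² with d = y − 3.5:
  vertical leg: d = 3 cm → contributes +300.0833 cm⁴
  horizontal leg (remainder): d = -3 cm → contributes +118.0833 cm⁴
Total I = 418.1667 cm⁴.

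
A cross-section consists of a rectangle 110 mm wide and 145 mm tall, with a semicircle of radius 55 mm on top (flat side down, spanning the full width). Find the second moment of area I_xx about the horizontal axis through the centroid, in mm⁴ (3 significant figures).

I_xx ≈ 6.26 × 10⁷ mm⁴

Treat the section as a set of non-overlapping primitives; coordinates are from the bounding-box lower-left.
Rectangular body: 110 × 145, A = 15 950 mm², y = 72.5 mm, Ī = 27 945 729 mm⁴.
Semicircular cap: semicircle r = 55, A = 4751.7 mm², y = 168.34 mm, Ī = 1 004 345 mm⁴.
Centroid: ȳ = ΣA·y / ΣA = 94.499 mm.
Transfer each piece to the horizontal axis through the centroid using Ī + A·d² with d = y − 94.499:
  rectangular body: d = -21.999 mm → contributes +35 664 697 mm⁴
  semicircular cap: d = 73.844 mm → contributes +26 914 776 mm⁴
Total I = 62 579 473 mm⁴.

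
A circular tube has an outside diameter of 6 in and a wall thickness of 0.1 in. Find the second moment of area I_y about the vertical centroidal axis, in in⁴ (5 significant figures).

I_y ≈ 8.0675 in⁴

Break the section into simple shapes (no overlaps), measuring from the bottom-left corner of the bounding box.
Outer circle: ⌀6, A = 28.27433 in², x = 3 in, Ī = 63.61725 in⁴.
Bore (subtracted): ⌀5.8, A = 26.42079 in², x = 3 in, Ī = 55.54972 in⁴.
By symmetry the centroid is at mid-width, x̄ = 3 in.
All pieces are centred on the vertical centroidal axis, so I = ΣĪ (holes subtracted) = 8.067531 in⁴.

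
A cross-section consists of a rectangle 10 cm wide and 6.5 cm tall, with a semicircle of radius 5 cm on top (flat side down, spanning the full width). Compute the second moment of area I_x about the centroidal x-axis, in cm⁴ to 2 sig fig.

Break the section into simple shapes (no overlaps), measuring from the bottom-left corner of the bounding box.
Rectangular body: 10 × 6.5, A = 65 cm², y = 3.25 cm, Ī = 228.9 cm⁴.
Semicircular cap: semicircle r = 5, A = 39.27 cm², y = 8.622 cm, Ī = 68.6 cm⁴.
Centroid: ȳ = ΣA·y / ΣA = 5.273 cm.
Transfer each piece to the centroidal x-axis using Ī + A·d² with d = y − 5.273:
  rectangular body: d = -2.023 cm → contributes +494.9 cm⁴
  semicircular cap: d = 3.349 cm → contributes +509 cm⁴
Total I = 1 004 cm⁴.

I_x ≈ 1000 cm⁴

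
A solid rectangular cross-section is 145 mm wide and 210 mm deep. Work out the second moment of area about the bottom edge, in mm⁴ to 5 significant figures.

The section: 145 × 210, A = 30 450 mm², y = 105 mm, Ī = 111 903 750 mm⁴.
Transfer it to a horizontal axis along the bottom face using Ī + A·d² with d = y − 0:
  the section: d = 105 mm → contributes +447 615 000 mm⁴
Total I = 447 615 000 mm⁴.

I_base ≈ 4.4762 × 10⁸ mm⁴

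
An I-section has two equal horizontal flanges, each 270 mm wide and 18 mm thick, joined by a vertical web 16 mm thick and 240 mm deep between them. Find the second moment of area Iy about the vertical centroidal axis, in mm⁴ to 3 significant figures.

Iy ≈ 5.91 × 10⁷ mm⁴

Decompose the section into non-overlapping parts with the origin at the bottom-left of its bounding rectangle.
Bottom flange: 270 × 18, A = 4 860 mm², x = 135 mm, Ī = 29 524 500 mm⁴.
Web: 16 × 240, A = 3 840 mm², x = 135 mm, Ī = 81 920 mm⁴.
Top flange: 270 × 18, A = 4 860 mm², x = 135 mm, Ī = 29 524 500 mm⁴.
By symmetry the centroid is at mid-width, x̄ = 135 mm.
All pieces are centred on the vertical centroidal axis, so I = ΣĪ = 59 130 920 mm⁴.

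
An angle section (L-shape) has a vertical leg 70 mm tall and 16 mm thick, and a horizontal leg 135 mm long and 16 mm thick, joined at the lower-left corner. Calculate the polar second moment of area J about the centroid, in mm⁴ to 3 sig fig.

Treat the section as a set of non-overlapping primitives; coordinates are from the bounding-box lower-left.
Vertical leg: 16 × 70, A = 1 120 mm², y = 35 mm, Ī = 457 333 mm⁴.
Horizontal leg (remainder): 119 × 16, A = 1 904 mm², y = 8 mm, Ī = 40 619 mm⁴.
Centroid: ȳ = ΣA·y / ΣA = 18 mm.
Transfer each piece to the centroidal x-axis using Ī + A·d² with d = y − 18:
  vertical leg: d = 17 mm → contributes +781 013 mm⁴
  horizontal leg (remainder): d = -10 mm → contributes +231 019 mm⁴
Total I = 1 012 032 mm⁴.
For the y-axis: x̄ = 50.5 mm.
Repeating about the centroidal y-axis gives I_y = 5 483 772 mm⁴.
Polar second moment: J = I_x + I_y = 6 495 804 mm⁴.

J ≈ 6.50 × 10⁶ mm⁴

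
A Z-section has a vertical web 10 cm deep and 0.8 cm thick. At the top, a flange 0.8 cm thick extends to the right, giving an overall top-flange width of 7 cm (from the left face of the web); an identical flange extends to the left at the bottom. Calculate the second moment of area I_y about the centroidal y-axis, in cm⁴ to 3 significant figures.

Decompose the section into non-overlapping parts with the origin at the bottom-left of its bounding rectangle.
Web: 0.8 × 10, A = 8 cm², x = 6.6 cm, Ī = 0.42667 cm⁴.
Top flange (beyond web): 6.2 × 0.8, A = 4.96 cm², x = 10.1 cm, Ī = 15.889 cm⁴.
Bottom flange (beyond web): 6.2 × 0.8, A = 4.96 cm², x = 3.1 cm, Ī = 15.889 cm⁴.
Centroid: x̄ = ΣA·x / ΣA = 6.6 cm.
Transfer each piece to the centroidal y-axis using Ī + A·d² with d = x − 6.6:
  web: d = 0 cm → contributes +0.42667 cm⁴
  top flange (beyond web): d = 3.5 cm → contributes +76.649 cm⁴
  bottom flange (beyond web): d = -3.5 cm → contributes +76.649 cm⁴
Total I = 153.72 cm⁴.

I_y ≈ 154 cm⁴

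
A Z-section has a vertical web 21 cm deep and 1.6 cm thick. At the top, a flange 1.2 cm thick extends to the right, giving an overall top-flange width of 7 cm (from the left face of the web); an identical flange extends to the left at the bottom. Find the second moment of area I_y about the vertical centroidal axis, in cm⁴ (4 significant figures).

Break the section into simple shapes (no overlaps), measuring from the bottom-left corner of the bounding box.
Web: 1.6 × 21, A = 33.6 cm², x = 6.2 cm, Ī = 7.168 cm⁴.
Top flange (beyond web): 5.4 × 1.2, A = 6.48 cm², x = 9.7 cm, Ī = 15.7464 cm⁴.
Bottom flange (beyond web): 5.4 × 1.2, A = 6.48 cm², x = 2.7 cm, Ī = 15.7464 cm⁴.
Centroid: x̄ = ΣA·x / ΣA = 6.2 cm.
Transfer each piece to the vertical centroidal axis using Ī + A·d² with d = x − 6.2:
  web: d = 0 cm → contributes +7.168 cm⁴
  top flange (beyond web): d = 3.5 cm → contributes +95.1264 cm⁴
  bottom flange (beyond web): d = -3.5 cm → contributes +95.1264 cm⁴
Total I = 197.421 cm⁴.

I_y ≈ 197.4 cm⁴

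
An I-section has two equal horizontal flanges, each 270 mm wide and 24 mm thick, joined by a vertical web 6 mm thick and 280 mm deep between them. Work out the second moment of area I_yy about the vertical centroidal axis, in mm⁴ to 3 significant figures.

Treat the section as a set of non-overlapping primitives; coordinates are from the bounding-box lower-left.
Bottom flange: 270 × 24, A = 6 480 mm², x = 135 mm, Ī = 39 366 000 mm⁴.
Web: 6 × 280, A = 1 680 mm², x = 135 mm, Ī = 5 040 mm⁴.
Top flange: 270 × 24, A = 6 480 mm², x = 135 mm, Ī = 39 366 000 mm⁴.
By symmetry the centroid is at mid-width, x̄ = 135 mm.
All pieces are centred on the vertical centroidal axis, so I = ΣĪ = 78 737 040 mm⁴.

I_yy ≈ 7.87 × 10⁷ mm⁴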